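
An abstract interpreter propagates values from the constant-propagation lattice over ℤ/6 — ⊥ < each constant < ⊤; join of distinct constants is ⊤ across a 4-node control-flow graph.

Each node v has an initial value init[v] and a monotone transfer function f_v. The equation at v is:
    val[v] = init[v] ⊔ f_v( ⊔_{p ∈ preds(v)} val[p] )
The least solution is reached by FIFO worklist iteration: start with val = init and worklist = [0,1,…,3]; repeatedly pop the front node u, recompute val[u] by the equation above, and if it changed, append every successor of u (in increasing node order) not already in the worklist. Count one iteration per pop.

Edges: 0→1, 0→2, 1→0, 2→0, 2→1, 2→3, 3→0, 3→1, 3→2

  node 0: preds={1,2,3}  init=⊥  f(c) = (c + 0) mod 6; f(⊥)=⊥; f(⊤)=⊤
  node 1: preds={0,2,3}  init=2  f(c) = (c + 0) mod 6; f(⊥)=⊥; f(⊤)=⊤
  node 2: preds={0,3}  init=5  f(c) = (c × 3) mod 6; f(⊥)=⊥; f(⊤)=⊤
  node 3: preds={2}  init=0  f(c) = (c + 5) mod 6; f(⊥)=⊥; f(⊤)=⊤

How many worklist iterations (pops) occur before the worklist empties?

7

Worklist (7 pops):
  #1 pop 0: in=⊤ → ⊤ (was ⊥); enqueue []
  #2 pop 1: in=⊤ → ⊤ (was 2); enqueue [0]
  #3 pop 2: in=⊤ → ⊤ (was 5); enqueue [1]
  #4 pop 3: in=⊤ → ⊤ (was 0); enqueue [2]
  #5 pop 0: in=⊤ → ⊤ (no change)
  #6 pop 1: in=⊤ → ⊤ (no change)
  #7 pop 2: in=⊤ → ⊤ (no change)

Fixpoint:
  val[0] = ⊤
  val[1] = ⊤
  val[2] = ⊤
  val[3] = ⊤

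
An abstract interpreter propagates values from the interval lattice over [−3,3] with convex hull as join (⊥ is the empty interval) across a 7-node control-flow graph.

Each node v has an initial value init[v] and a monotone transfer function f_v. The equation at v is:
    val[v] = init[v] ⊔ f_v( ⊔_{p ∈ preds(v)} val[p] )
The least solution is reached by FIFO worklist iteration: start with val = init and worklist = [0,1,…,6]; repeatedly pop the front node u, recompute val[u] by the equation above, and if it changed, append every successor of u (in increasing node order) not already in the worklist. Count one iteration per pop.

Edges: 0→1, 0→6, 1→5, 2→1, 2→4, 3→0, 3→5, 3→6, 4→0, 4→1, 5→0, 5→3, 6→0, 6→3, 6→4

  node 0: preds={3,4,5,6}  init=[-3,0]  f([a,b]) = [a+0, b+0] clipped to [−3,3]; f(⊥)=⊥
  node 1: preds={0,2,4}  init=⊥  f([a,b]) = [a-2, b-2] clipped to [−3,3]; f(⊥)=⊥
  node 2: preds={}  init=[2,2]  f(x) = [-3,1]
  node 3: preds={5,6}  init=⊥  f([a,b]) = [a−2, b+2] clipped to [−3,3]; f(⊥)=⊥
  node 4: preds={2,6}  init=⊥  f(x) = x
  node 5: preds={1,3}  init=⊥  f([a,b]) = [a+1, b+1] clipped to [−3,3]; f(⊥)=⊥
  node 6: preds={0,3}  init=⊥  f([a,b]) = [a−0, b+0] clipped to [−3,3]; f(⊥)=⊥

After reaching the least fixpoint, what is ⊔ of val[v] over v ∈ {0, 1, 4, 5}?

Worklist (21 pops):
  #1 pop 0: in=⊥ → [-3,0] (no change)
  #2 pop 1: in=[-3,2] → [-3,0] (was ⊥); enqueue []
  #3 pop 2: in=⊥ → [-3,2] (was [2,2]); enqueue [1]
  #4 pop 3: in=⊥ → ⊥ (no change)
  #5 pop 4: in=[-3,2] → [-3,2] (was ⊥); enqueue [0]
  #6 pop 5: in=[-3,0] → [-2,1] (was ⊥); enqueue [3]
  #7 pop 6: in=[-3,0] → [-3,0] (was ⊥); enqueue [4]
  #8 pop 1: in=[-3,2] → [-3,0] (no change)
  #9 pop 0: in=[-3,2] → [-3,2] (was [-3,0]); enqueue [1,6]
  #10 pop 3: in=[-3,1] → [-3,3] (was ⊥); enqueue [0,5]
  #11 pop 4: in=[-3,2] → [-3,2] (no change)
  #12 pop 1: in=[-3,2] → [-3,0] (no change)
  #13 pop 6: in=[-3,3] → [-3,3] (was [-3,0]); enqueue [3,4]
  #14 pop 0: in=[-3,3] → [-3,3] (was [-3,2]); enqueue [1,6]
  #15 pop 5: in=[-3,3] → [-2,3] (was [-2,1]); enqueue [0]
  #16 pop 3: in=[-3,3] → [-3,3] (no change)
  #17 pop 4: in=[-3,3] → [-3,3] (was [-3,2]); enqueue []
  #18 pop 1: in=[-3,3] → [-3,1] (was [-3,0]); enqueue [5]
  #19 pop 6: in=[-3,3] → [-3,3] (no change)
  #20 pop 0: in=[-3,3] → [-3,3] (no change)
  #21 pop 5: in=[-3,3] → [-2,3] (no change)

Fixpoint:
  val[0] = [-3,3]
  val[1] = [-3,1]
  val[2] = [-3,2]
  val[3] = [-3,3]
  val[4] = [-3,3]
  val[5] = [-2,3]
  val[6] = [-3,3]

[-3,3]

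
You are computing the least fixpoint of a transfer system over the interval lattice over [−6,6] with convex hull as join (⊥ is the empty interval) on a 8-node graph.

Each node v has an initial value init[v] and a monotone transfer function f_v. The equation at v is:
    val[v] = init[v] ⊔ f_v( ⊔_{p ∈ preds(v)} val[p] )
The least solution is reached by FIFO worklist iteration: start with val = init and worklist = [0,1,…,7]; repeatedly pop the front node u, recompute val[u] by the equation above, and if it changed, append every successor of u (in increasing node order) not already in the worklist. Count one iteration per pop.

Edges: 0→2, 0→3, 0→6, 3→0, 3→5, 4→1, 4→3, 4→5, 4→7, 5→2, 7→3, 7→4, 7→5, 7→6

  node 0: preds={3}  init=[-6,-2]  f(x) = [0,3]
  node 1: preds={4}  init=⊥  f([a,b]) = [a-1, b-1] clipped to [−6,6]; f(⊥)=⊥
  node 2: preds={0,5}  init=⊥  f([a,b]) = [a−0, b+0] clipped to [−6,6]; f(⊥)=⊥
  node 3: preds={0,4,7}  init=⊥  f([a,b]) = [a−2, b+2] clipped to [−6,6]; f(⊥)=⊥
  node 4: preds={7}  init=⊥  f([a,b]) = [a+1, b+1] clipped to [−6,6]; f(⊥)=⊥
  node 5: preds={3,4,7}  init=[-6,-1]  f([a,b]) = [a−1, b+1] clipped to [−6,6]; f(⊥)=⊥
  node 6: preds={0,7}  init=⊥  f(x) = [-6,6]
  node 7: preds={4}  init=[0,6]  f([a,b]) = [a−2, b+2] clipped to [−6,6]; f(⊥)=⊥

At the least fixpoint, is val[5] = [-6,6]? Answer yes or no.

yes

Trace (53 dequeues):
  [1] u=0 | in ⊥ | out [-6,3] | prev [-6,-2] | push {}
  [2] u=1 | in ⊥ | out ⊥ | ==
  [3] u=2 | in [-6,3] | out [-6,3] | prev ⊥ | push {}
  [4] u=3 | in [-6,6] | out [-6,6] | prev ⊥ | push {0}
  [5] u=4 | in [0,6] | out [1,6] | prev ⊥ | push {1,3}
  [6] u=5 | in [-6,6] | out [-6,6] | prev [-6,-1] | push {2}
  [7] u=6 | in [-6,6] | out [-6,6] | prev ⊥ | push {}
  [8] u=7 | in [1,6] | out [-1,6] | prev [0,6] | push {4,5,6}
  [9] u=0 | in [-6,6] | out [-6,3] | ==
  [10] u=1 | in [1,6] | out [0,5] | prev ⊥ | push {}
  [11] u=3 | in [-6,6] | out [-6,6] | ==
  [12] u=2 | in [-6,6] | out [-6,6] | prev [-6,3] | push {}
  [13] u=4 | in [-1,6] | out [0,6] | prev [1,6] | push {1,3,7}
  [14] u=5 | in [-6,6] | out [-6,6] | ==
  [15] u=6 | in [-6,6] | out [-6,6] | ==
  [16] u=1 | in [0,6] | out [-1,5] | prev [0,5] | push {}
  [17] u=3 | in [-6,6] | out [-6,6] | ==
  [18] u=7 | in [0,6] | out [-2,6] | prev [-1,6] | push {3,4,5,6}
  [19] u=3 | in [-6,6] | out [-6,6] | ==
  [20] u=4 | in [-2,6] | out [-1,6] | prev [0,6] | push {1,3,7}
  [21] u=5 | in [-6,6] | out [-6,6] | ==
  [22] u=6 | in [-6,6] | out [-6,6] | ==
  [23] u=1 | in [-1,6] | out [-2,5] | prev [-1,5] | push {}
  [24] u=3 | in [-6,6] | out [-6,6] | ==
  [25] u=7 | in [-1,6] | out [-3,6] | prev [-2,6] | push {3,4,5,6}
  [26] u=3 | in [-6,6] | out [-6,6] | ==
  [27] u=4 | in [-3,6] | out [-2,6] | prev [-1,6] | push {1,3,7}
  [28] u=5 | in [-6,6] | out [-6,6] | ==
  [29] u=6 | in [-6,6] | out [-6,6] | ==
  [30] u=1 | in [-2,6] | out [-3,5] | prev [-2,5] | push {}
  [31] u=3 | in [-6,6] | out [-6,6] | ==
  [32] u=7 | in [-2,6] | out [-4,6] | prev [-3,6] | push {3,4,5,6}
  [33] u=3 | in [-6,6] | out [-6,6] | ==
  [34] u=4 | in [-4,6] | out [-3,6] | prev [-2,6] | push {1,3,7}
  [35] u=5 | in [-6,6] | out [-6,6] | ==
  [36] u=6 | in [-6,6] | out [-6,6] | ==
  [37] u=1 | in [-3,6] | out [-4,5] | prev [-3,5] | push {}
  [38] u=3 | in [-6,6] | out [-6,6] | ==
  [39] u=7 | in [-3,6] | out [-5,6] | prev [-4,6] | push {3,4,5,6}
  [40] u=3 | in [-6,6] | out [-6,6] | ==
  [41] u=4 | in [-5,6] | out [-4,6] | prev [-3,6] | push {1,3,7}
  [42] u=5 | in [-6,6] | out [-6,6] | ==
  [43] u=6 | in [-6,6] | out [-6,6] | ==
  [44] u=1 | in [-4,6] | out [-5,5] | prev [-4,5] | push {}
  [45] u=3 | in [-6,6] | out [-6,6] | ==
  [46] u=7 | in [-4,6] | out [-6,6] | prev [-5,6] | push {3,4,5,6}
  [47] u=3 | in [-6,6] | out [-6,6] | ==
  [48] u=4 | in [-6,6] | out [-5,6] | prev [-4,6] | push {1,3,7}
  [49] u=5 | in [-6,6] | out [-6,6] | ==
  [50] u=6 | in [-6,6] | out [-6,6] | ==
  [51] u=1 | in [-5,6] | out [-6,5] | prev [-5,5] | push {}
  [52] u=3 | in [-6,6] | out [-6,6] | ==
  [53] u=7 | in [-5,6] | out [-6,6] | ==

Converged values:
  [0] [-6,3]
  [1] [-6,5]
  [2] [-6,6]
  [3] [-6,6]
  [4] [-5,6]
  [5] [-6,6]
  [6] [-6,6]
  [7] [-6,6]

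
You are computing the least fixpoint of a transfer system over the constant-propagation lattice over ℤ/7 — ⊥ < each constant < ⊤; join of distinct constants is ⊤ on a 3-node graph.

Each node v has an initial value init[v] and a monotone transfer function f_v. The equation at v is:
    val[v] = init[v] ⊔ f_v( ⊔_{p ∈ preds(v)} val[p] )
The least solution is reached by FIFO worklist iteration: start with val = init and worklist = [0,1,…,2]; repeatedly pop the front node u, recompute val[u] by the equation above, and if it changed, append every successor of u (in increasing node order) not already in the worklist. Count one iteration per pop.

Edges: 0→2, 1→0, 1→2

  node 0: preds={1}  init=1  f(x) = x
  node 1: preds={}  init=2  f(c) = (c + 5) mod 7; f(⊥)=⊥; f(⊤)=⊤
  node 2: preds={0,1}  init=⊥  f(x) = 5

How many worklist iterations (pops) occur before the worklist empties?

3

Trace (3 dequeues):
  [1] u=0 | in 2 | out ⊤ | prev 1 | push {}
  [2] u=1 | in ⊥ | out 2 | ==
  [3] u=2 | in ⊤ | out 5 | prev ⊥ | push {}

Converged values:
  [0] ⊤
  [1] 2
  [2] 5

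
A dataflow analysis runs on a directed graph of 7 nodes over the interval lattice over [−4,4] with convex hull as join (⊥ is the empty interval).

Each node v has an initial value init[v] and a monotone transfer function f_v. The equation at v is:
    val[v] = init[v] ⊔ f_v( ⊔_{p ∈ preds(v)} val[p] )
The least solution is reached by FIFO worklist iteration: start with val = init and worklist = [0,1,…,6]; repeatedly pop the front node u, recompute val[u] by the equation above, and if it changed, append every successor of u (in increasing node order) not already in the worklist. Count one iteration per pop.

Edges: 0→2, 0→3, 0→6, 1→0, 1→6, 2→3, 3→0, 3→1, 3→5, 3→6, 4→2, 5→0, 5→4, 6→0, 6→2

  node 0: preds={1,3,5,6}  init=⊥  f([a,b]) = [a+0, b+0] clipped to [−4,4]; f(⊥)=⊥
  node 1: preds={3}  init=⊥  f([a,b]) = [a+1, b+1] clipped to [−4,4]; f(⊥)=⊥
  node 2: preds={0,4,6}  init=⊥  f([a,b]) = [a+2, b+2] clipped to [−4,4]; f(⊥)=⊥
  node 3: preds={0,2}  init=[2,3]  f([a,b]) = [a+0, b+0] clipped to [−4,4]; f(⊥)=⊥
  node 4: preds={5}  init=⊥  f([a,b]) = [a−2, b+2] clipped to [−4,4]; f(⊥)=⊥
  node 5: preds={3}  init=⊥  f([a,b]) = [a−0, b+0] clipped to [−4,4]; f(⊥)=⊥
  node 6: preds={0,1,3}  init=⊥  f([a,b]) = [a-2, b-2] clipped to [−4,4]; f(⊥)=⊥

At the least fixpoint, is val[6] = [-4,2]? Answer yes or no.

yes

Worklist (34 pops):
  #1 pop 0: in=[2,3] → [2,3] (was ⊥); enqueue []
  #2 pop 1: in=[2,3] → [3,4] (was ⊥); enqueue [0]
  #3 pop 2: in=[2,3] → [4,4] (was ⊥); enqueue []
  #4 pop 3: in=[2,4] → [2,4] (was [2,3]); enqueue [1]
  #5 pop 4: in=⊥ → ⊥ (no change)
  #6 pop 5: in=[2,4] → [2,4] (was ⊥); enqueue [4]
  #7 pop 6: in=[2,4] → [0,2] (was ⊥); enqueue [2]
  #8 pop 0: in=[0,4] → [0,4] (was [2,3]); enqueue [3,6]
  #9 pop 1: in=[2,4] → [3,4] (no change)
  #10 pop 4: in=[2,4] → [0,4] (was ⊥); enqueue []
  #11 pop 2: in=[0,4] → [2,4] (was [4,4]); enqueue []
  #12 pop 3: in=[0,4] → [0,4] (was [2,4]); enqueue [0,1,5]
  #13 pop 6: in=[0,4] → [-2,2] (was [0,2]); enqueue [2]
  #14 pop 0: in=[-2,4] → [-2,4] (was [0,4]); enqueue [3,6]
  #15 pop 1: in=[0,4] → [1,4] (was [3,4]); enqueue [0]
  #16 pop 5: in=[0,4] → [0,4] (was [2,4]); enqueue [4]
  #17 pop 2: in=[-2,4] → [0,4] (was [2,4]); enqueue []
  #18 pop 3: in=[-2,4] → [-2,4] (was [0,4]); enqueue [1,5]
  #19 pop 6: in=[-2,4] → [-4,2] (was [-2,2]); enqueue [2]
  #20 pop 0: in=[-4,4] → [-4,4] (was [-2,4]); enqueue [3,6]
  #21 pop 4: in=[0,4] → [-2,4] (was [0,4]); enqueue []
  #22 pop 1: in=[-2,4] → [-1,4] (was [1,4]); enqueue [0]
  #23 pop 5: in=[-2,4] → [-2,4] (was [0,4]); enqueue [4]
  #24 pop 2: in=[-4,4] → [-2,4] (was [0,4]); enqueue []
  #25 pop 3: in=[-4,4] → [-4,4] (was [-2,4]); enqueue [1,5]
  #26 pop 6: in=[-4,4] → [-4,2] (no change)
  #27 pop 0: in=[-4,4] → [-4,4] (no change)
  #28 pop 4: in=[-2,4] → [-4,4] (was [-2,4]); enqueue [2]
  #29 pop 1: in=[-4,4] → [-3,4] (was [-1,4]); enqueue [0,6]
  #30 pop 5: in=[-4,4] → [-4,4] (was [-2,4]); enqueue [4]
  #31 pop 2: in=[-4,4] → [-2,4] (no change)
  #32 pop 0: in=[-4,4] → [-4,4] (no change)
  #33 pop 6: in=[-4,4] → [-4,2] (no change)
  #34 pop 4: in=[-4,4] → [-4,4] (no change)

Fixpoint:
  val[0] = [-4,4]
  val[1] = [-3,4]
  val[2] = [-2,4]
  val[3] = [-4,4]
  val[4] = [-4,4]
  val[5] = [-4,4]
  val[6] = [-4,2]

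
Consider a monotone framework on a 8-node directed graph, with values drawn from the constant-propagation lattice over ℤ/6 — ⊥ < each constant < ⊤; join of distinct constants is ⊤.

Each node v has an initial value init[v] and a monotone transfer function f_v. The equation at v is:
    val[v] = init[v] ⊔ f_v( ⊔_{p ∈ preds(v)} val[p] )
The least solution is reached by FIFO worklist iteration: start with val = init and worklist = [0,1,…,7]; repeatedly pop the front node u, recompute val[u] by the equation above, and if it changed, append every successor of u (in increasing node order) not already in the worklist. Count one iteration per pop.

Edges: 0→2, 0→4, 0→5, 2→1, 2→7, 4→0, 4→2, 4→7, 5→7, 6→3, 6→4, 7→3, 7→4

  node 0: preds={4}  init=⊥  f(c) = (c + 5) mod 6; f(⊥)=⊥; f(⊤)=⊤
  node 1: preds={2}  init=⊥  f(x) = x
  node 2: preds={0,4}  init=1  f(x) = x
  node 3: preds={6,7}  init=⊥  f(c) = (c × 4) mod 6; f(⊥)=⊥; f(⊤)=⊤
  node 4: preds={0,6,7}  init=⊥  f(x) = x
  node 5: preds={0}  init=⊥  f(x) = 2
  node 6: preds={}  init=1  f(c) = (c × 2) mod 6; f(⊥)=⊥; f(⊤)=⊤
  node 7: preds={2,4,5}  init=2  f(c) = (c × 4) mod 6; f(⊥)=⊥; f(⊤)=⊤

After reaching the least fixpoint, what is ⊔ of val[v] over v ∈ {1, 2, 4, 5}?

⊤

Iteration log — 15 steps:
  step 1. node 0  ⊔preds=⊥  new=⊥  stable
  step 2. node 1  ⊔preds=1  new=1  old=⊥  +wl: 
  step 3. node 2  ⊔preds=⊥  new=1  stable
  step 4. node 3  ⊔preds=⊤  new=⊤  old=⊥  +wl: 
  step 5. node 4  ⊔preds=⊤  new=⊤  old=⊥  +wl: 0,2
  step 6. node 5  ⊔preds=⊥  new=2  old=⊥  +wl: 
  step 7. node 6  ⊔preds=⊥  new=1  stable
  step 8. node 7  ⊔preds=⊤  new=⊤  old=2  +wl: 3,4
  step 9. node 0  ⊔preds=⊤  new=⊤  old=⊥  +wl: 5
  step 10. node 2  ⊔preds=⊤  new=⊤  old=1  +wl: 1,7
  step 11. node 3  ⊔preds=⊤  new=⊤  stable
  step 12. node 4  ⊔preds=⊤  new=⊤  stable
  step 13. node 5  ⊔preds=⊤  new=2  stable
  step 14. node 1  ⊔preds=⊤  new=⊤  old=1  +wl: 
  step 15. node 7  ⊔preds=⊤  new=⊤  stable

Least fixpoint reached:
  node 0: ⊤
  node 1: ⊤
  node 2: ⊤
  node 3: ⊤
  node 4: ⊤
  node 5: 2
  node 6: 1
  node 7: ⊤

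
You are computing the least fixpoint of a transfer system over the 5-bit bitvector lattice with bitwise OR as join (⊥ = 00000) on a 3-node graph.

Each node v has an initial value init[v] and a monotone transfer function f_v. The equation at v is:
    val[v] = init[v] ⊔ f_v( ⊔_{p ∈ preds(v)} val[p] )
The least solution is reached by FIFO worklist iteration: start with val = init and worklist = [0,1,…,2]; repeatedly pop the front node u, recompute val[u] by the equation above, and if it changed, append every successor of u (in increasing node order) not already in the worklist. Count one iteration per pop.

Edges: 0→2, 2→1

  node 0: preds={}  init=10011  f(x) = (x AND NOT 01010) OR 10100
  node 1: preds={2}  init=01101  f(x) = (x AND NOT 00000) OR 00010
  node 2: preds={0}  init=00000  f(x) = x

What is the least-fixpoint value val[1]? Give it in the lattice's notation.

Iteration log — 4 steps:
  step 1. node 0  ⊔preds=00000  new=10111  old=10011  +wl: 
  step 2. node 1  ⊔preds=00000  new=01111  old=01101  +wl: 
  step 3. node 2  ⊔preds=10111  new=10111  old=00000  +wl: 1
  step 4. node 1  ⊔preds=10111  new=11111  old=01111  +wl: 

Least fixpoint reached:
  node 0: 10111
  node 1: 11111
  node 2: 10111

11111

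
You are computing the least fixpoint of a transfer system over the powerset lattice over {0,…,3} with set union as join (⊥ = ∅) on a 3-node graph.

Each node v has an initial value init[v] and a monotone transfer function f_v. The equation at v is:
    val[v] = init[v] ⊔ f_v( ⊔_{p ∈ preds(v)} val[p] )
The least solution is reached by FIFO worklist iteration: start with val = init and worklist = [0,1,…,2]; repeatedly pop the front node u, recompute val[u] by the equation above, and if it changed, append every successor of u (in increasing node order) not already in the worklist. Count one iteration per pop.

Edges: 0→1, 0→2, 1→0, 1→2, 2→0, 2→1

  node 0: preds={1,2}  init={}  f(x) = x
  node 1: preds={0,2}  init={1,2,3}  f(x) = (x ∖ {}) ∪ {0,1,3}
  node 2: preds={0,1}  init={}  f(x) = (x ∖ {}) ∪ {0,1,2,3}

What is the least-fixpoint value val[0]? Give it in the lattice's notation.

{0,1,2,3}

Iteration log — 6 steps:
  step 1. node 0  ⊔preds={1,2,3}  new={1,2,3}  old={}  +wl: 
  step 2. node 1  ⊔preds={1,2,3}  new={0,1,2,3}  old={1,2,3}  +wl: 0
  step 3. node 2  ⊔preds={0,1,2,3}  new={0,1,2,3}  old={}  +wl: 1
  step 4. node 0  ⊔preds={0,1,2,3}  new={0,1,2,3}  old={1,2,3}  +wl: 2
  step 5. node 1  ⊔preds={0,1,2,3}  new={0,1,2,3}  stable
  step 6. node 2  ⊔preds={0,1,2,3}  new={0,1,2,3}  stable

Least fixpoint reached:
  node 0: {0,1,2,3}
  node 1: {0,1,2,3}
  node 2: {0,1,2,3}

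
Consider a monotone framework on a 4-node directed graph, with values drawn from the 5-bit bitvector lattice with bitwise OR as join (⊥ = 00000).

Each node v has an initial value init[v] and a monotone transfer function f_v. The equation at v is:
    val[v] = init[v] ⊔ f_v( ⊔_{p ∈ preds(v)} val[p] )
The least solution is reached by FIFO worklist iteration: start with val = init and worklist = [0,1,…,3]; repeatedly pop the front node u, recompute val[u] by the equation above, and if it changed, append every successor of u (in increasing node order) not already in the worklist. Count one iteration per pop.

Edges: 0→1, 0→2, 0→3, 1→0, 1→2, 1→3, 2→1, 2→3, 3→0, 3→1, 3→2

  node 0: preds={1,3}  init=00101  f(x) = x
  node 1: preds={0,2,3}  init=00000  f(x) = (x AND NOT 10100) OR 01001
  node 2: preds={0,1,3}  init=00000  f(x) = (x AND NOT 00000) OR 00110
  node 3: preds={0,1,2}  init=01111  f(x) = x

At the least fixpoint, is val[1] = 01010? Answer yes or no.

no

Iteration log — 6 steps:
  step 1. node 0  ⊔preds=01111  new=01111  old=00101  +wl: 
  step 2. node 1  ⊔preds=01111  new=01011  old=00000  +wl: 0
  step 3. node 2  ⊔preds=01111  new=01111  old=00000  +wl: 1
  step 4. node 3  ⊔preds=01111  new=01111  stable
  step 5. node 0  ⊔preds=01111  new=01111  stable
  step 6. node 1  ⊔preds=01111  new=01011  stable

Least fixpoint reached:
  node 0: 01111
  node 1: 01011
  node 2: 01111
  node 3: 01111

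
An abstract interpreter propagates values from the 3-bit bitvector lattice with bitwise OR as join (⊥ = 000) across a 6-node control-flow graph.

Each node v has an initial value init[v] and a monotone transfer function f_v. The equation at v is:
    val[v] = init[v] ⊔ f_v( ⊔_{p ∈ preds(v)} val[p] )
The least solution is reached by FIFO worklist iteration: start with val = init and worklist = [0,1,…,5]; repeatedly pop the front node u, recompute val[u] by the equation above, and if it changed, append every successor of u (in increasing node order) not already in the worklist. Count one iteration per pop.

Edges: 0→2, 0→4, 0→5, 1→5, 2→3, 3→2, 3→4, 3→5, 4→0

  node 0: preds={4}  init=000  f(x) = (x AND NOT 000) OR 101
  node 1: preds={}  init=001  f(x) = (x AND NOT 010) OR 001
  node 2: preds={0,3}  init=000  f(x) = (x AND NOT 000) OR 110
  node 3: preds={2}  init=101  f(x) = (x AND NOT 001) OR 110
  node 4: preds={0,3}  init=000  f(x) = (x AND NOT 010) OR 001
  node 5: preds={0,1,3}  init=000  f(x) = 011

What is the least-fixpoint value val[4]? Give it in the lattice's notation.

101

Worklist (8 pops):
  #1 pop 0: in=000 → 101 (was 000); enqueue []
  #2 pop 1: in=000 → 001 (no change)
  #3 pop 2: in=101 → 111 (was 000); enqueue []
  #4 pop 3: in=111 → 111 (was 101); enqueue [2]
  #5 pop 4: in=111 → 101 (was 000); enqueue [0]
  #6 pop 5: in=111 → 011 (was 000); enqueue []
  #7 pop 2: in=111 → 111 (no change)
  #8 pop 0: in=101 → 101 (no change)

Fixpoint:
  val[0] = 101
  val[1] = 001
  val[2] = 111
  val[3] = 111
  val[4] = 101
  val[5] = 011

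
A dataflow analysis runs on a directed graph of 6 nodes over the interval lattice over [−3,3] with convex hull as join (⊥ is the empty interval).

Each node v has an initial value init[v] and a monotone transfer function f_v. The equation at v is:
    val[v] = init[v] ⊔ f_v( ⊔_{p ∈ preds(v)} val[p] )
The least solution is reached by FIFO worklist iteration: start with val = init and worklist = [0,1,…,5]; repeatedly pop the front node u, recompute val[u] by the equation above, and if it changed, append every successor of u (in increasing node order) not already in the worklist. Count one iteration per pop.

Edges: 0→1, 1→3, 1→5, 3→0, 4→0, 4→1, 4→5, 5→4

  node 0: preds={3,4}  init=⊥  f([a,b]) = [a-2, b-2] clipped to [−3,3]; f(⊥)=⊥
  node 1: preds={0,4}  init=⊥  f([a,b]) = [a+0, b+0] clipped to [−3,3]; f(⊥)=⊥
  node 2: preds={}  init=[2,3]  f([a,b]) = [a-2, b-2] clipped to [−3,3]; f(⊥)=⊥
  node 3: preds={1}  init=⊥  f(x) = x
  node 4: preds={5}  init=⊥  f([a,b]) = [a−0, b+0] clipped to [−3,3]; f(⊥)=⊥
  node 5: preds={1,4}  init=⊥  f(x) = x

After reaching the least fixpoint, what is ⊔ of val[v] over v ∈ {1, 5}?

⊥

Iteration log — 6 steps:
  step 1. node 0  ⊔preds=⊥  new=⊥  stable
  step 2. node 1  ⊔preds=⊥  new=⊥  stable
  step 3. node 2  ⊔preds=⊥  new=[2,3]  stable
  step 4. node 3  ⊔preds=⊥  new=⊥  stable
  step 5. node 4  ⊔preds=⊥  new=⊥  stable
  step 6. node 5  ⊔preds=⊥  new=⊥  stable

Least fixpoint reached:
  node 0: ⊥
  node 1: ⊥
  node 2: [2,3]
  node 3: ⊥
  node 4: ⊥
  node 5: ⊥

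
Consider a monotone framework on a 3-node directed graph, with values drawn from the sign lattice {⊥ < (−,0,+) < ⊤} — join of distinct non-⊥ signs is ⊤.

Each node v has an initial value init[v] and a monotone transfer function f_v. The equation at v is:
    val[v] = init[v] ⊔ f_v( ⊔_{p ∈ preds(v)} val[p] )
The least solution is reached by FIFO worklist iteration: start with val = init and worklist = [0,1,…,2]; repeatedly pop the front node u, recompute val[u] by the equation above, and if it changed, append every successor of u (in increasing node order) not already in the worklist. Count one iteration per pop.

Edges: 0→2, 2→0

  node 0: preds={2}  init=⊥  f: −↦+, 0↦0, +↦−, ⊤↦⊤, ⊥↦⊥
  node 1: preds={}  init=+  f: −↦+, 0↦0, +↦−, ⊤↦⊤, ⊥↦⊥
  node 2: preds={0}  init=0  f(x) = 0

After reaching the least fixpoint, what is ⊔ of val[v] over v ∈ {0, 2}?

0

Trace (3 dequeues):
  [1] u=0 | in 0 | out 0 | prev ⊥ | push {}
  [2] u=1 | in ⊥ | out + | ==
  [3] u=2 | in 0 | out 0 | ==

Converged values:
  [0] 0
  [1] +
  [2] 0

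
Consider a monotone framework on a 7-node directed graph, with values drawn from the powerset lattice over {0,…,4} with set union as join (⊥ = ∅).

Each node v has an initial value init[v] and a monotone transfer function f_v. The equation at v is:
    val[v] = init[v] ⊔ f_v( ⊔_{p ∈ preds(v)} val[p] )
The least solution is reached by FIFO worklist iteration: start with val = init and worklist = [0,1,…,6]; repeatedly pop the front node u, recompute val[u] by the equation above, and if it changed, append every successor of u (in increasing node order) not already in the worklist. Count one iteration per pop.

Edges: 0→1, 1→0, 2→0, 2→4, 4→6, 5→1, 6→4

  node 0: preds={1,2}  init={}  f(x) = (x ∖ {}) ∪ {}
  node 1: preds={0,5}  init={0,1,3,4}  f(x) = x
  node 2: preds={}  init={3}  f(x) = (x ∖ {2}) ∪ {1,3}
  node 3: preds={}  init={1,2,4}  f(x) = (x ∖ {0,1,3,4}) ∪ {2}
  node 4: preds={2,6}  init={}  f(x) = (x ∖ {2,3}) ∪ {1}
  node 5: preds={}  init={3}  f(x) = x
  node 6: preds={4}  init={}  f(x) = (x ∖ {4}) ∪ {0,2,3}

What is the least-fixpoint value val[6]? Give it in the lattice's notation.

Trace (10 dequeues):
  [1] u=0 | in {0,1,3,4} | out {0,1,3,4} | prev {} | push {}
  [2] u=1 | in {0,1,3,4} | out {0,1,3,4} | ==
  [3] u=2 | in {} | out {1,3} | prev {3} | push {0}
  [4] u=3 | in {} | out {1,2,4} | ==
  [5] u=4 | in {1,3} | out {1} | prev {} | push {}
  [6] u=5 | in {} | out {3} | ==
  [7] u=6 | in {1} | out {0,1,2,3} | prev {} | push {4}
  [8] u=0 | in {0,1,3,4} | out {0,1,3,4} | ==
  [9] u=4 | in {0,1,2,3} | out {0,1} | prev {1} | push {6}
  [10] u=6 | in {0,1} | out {0,1,2,3} | ==

Converged values:
  [0] {0,1,3,4}
  [1] {0,1,3,4}
  [2] {1,3}
  [3] {1,2,4}
  [4] {0,1}
  [5] {3}
  [6] {0,1,2,3}

{0,1,2,3}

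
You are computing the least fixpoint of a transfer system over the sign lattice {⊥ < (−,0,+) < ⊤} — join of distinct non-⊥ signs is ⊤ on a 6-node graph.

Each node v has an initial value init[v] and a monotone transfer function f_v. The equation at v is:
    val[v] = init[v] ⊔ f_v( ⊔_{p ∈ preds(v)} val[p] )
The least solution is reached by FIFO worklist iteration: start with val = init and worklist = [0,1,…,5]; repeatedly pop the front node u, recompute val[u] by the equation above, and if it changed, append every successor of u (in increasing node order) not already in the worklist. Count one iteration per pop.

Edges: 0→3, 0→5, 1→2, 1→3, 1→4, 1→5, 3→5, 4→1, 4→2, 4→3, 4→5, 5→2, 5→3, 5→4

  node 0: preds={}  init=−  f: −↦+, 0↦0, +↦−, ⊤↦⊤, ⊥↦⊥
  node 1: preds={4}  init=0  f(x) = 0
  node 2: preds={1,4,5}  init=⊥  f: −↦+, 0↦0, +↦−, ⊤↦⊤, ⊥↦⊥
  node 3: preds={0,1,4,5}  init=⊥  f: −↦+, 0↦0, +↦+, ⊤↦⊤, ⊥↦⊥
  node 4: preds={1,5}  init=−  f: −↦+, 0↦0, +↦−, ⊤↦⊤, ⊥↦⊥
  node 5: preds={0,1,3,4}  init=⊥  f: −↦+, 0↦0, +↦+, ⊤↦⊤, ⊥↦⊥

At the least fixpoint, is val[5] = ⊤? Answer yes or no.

yes

Trace (10 dequeues):
  [1] u=0 | in ⊥ | out − | ==
  [2] u=1 | in − | out 0 | ==
  [3] u=2 | in ⊤ | out ⊤ | prev ⊥ | push {}
  [4] u=3 | in ⊤ | out ⊤ | prev ⊥ | push {}
  [5] u=4 | in 0 | out ⊤ | prev − | push {1,2,3}
  [6] u=5 | in ⊤ | out ⊤ | prev ⊥ | push {4}
  [7] u=1 | in ⊤ | out 0 | ==
  [8] u=2 | in ⊤ | out ⊤ | ==
  [9] u=3 | in ⊤ | out ⊤ | ==
  [10] u=4 | in ⊤ | out ⊤ | ==

Converged values:
  [0] −
  [1] 0
  [2] ⊤
  [3] ⊤
  [4] ⊤
  [5] ⊤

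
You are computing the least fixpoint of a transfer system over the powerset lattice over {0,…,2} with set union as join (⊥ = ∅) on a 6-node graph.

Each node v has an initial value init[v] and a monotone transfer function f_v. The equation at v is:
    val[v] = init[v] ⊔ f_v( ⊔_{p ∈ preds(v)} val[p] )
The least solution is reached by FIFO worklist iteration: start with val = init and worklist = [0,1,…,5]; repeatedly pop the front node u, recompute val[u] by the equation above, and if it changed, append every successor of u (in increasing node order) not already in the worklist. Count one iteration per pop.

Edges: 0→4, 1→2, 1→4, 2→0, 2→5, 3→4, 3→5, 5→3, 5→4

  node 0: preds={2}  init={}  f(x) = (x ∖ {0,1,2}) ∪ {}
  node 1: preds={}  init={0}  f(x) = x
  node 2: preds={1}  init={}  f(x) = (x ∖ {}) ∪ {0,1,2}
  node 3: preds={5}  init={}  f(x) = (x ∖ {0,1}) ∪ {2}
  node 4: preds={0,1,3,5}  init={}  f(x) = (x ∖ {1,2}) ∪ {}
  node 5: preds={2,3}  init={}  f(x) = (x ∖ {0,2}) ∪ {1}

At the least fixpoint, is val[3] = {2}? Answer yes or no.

yes

Worklist (9 pops):
  #1 pop 0: in={} → {} (no change)
  #2 pop 1: in={} → {0} (no change)
  #3 pop 2: in={0} → {0,1,2} (was {}); enqueue [0]
  #4 pop 3: in={} → {2} (was {}); enqueue []
  #5 pop 4: in={0,2} → {0} (was {}); enqueue []
  #6 pop 5: in={0,1,2} → {1} (was {}); enqueue [3,4]
  #7 pop 0: in={0,1,2} → {} (no change)
  #8 pop 3: in={1} → {2} (no change)
  #9 pop 4: in={0,1,2} → {0} (no change)

Fixpoint:
  val[0] = {}
  val[1] = {0}
  val[2] = {0,1,2}
  val[3] = {2}
  val[4] = {0}
  val[5] = {1}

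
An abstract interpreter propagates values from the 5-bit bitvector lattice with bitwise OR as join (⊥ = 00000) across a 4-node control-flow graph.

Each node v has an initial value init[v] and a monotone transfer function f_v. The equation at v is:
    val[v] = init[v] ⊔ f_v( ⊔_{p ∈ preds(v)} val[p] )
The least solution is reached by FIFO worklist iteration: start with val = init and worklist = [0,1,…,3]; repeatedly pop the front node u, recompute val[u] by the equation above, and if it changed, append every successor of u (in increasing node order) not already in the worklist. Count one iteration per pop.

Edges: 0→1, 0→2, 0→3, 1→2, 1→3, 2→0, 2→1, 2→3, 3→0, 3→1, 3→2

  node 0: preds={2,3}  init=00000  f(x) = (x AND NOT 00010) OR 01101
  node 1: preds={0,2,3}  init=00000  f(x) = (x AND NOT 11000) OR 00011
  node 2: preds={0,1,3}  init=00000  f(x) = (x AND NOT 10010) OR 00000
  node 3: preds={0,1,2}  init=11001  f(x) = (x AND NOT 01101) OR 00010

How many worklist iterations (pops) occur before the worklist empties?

7

Worklist (7 pops):
  #1 pop 0: in=11001 → 11101 (was 00000); enqueue []
  #2 pop 1: in=11101 → 00111 (was 00000); enqueue []
  #3 pop 2: in=11111 → 01101 (was 00000); enqueue [0,1]
  #4 pop 3: in=11111 → 11011 (was 11001); enqueue [2]
  #5 pop 0: in=11111 → 11101 (no change)
  #6 pop 1: in=11111 → 00111 (no change)
  #7 pop 2: in=11111 → 01101 (no change)

Fixpoint:
  val[0] = 11101
  val[1] = 00111
  val[2] = 01101
  val[3] = 11011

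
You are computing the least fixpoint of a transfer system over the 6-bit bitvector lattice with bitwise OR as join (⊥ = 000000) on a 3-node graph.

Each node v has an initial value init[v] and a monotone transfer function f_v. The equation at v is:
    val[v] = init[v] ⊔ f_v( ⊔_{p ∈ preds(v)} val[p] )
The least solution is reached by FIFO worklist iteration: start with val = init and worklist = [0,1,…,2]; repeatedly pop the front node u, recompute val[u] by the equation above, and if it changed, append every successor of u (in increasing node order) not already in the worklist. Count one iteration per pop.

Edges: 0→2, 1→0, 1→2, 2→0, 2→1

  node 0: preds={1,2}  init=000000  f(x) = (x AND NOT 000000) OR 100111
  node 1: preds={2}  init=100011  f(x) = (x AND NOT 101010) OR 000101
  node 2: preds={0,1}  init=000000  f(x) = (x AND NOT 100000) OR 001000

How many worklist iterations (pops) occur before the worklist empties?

6

Worklist (6 pops):
  #1 pop 0: in=100011 → 100111 (was 000000); enqueue []
  #2 pop 1: in=000000 → 100111 (was 100011); enqueue [0]
  #3 pop 2: in=100111 → 001111 (was 000000); enqueue [1]
  #4 pop 0: in=101111 → 101111 (was 100111); enqueue [2]
  #5 pop 1: in=001111 → 100111 (no change)
  #6 pop 2: in=101111 → 001111 (no change)

Fixpoint:
  val[0] = 101111
  val[1] = 100111
  val[2] = 001111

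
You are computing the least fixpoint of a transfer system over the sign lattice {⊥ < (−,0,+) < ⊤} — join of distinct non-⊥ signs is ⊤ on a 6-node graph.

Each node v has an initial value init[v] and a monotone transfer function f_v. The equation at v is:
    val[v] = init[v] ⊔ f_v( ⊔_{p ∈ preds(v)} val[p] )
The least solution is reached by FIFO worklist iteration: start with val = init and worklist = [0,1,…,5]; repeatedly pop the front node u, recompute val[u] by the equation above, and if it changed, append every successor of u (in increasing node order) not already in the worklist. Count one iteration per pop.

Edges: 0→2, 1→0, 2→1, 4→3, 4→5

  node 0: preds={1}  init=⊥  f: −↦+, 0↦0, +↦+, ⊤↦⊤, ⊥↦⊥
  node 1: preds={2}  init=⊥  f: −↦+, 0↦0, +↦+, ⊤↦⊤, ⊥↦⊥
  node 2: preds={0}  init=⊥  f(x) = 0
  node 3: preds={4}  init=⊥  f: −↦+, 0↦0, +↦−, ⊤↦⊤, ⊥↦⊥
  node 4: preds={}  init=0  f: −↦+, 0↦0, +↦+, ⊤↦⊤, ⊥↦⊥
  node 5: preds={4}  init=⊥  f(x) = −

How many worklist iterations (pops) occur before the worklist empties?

9

Trace (9 dequeues):
  [1] u=0 | in ⊥ | out ⊥ | ==
  [2] u=1 | in ⊥ | out ⊥ | ==
  [3] u=2 | in ⊥ | out 0 | prev ⊥ | push {1}
  [4] u=3 | in 0 | out 0 | prev ⊥ | push {}
  [5] u=4 | in ⊥ | out 0 | ==
  [6] u=5 | in 0 | out − | prev ⊥ | push {}
  [7] u=1 | in 0 | out 0 | prev ⊥ | push {0}
  [8] u=0 | in 0 | out 0 | prev ⊥ | push {2}
  [9] u=2 | in 0 | out 0 | ==

Converged values:
  [0] 0
  [1] 0
  [2] 0
  [3] 0
  [4] 0
  [5] −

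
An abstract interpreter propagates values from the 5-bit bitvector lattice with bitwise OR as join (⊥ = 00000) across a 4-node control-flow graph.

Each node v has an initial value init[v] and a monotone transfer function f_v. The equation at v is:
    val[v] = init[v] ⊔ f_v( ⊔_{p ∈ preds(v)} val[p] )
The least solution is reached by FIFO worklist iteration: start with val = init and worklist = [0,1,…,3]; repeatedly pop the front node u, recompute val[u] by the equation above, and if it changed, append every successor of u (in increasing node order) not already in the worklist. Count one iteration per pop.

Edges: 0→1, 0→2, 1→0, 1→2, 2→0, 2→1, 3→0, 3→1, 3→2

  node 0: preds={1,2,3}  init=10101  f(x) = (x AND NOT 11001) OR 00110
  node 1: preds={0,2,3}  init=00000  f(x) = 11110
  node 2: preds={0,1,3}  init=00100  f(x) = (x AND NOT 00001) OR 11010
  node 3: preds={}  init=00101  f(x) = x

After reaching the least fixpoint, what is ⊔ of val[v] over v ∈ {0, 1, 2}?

Worklist (6 pops):
  #1 pop 0: in=00101 → 10111 (was 10101); enqueue []
  #2 pop 1: in=10111 → 11110 (was 00000); enqueue [0]
  #3 pop 2: in=11111 → 11110 (was 00100); enqueue [1]
  #4 pop 3: in=00000 → 00101 (no change)
  #5 pop 0: in=11111 → 10111 (no change)
  #6 pop 1: in=11111 → 11110 (no change)

Fixpoint:
  val[0] = 10111
  val[1] = 11110
  val[2] = 11110
  val[3] = 00101

11111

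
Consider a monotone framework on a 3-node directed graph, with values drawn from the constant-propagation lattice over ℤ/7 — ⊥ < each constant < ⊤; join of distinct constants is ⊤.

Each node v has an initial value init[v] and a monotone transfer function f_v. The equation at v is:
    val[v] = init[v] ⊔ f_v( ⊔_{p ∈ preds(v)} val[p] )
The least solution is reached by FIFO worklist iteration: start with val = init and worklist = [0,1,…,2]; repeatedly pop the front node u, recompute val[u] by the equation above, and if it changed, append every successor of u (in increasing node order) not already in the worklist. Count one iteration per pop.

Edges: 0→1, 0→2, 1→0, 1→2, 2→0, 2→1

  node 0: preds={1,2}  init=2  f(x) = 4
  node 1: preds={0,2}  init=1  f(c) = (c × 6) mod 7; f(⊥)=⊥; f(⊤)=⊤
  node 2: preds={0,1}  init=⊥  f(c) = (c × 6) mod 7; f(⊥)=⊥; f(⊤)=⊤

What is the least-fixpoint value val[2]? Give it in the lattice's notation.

⊤

Trace (5 dequeues):
  [1] u=0 | in 1 | out ⊤ | prev 2 | push {}
  [2] u=1 | in ⊤ | out ⊤ | prev 1 | push {0}
  [3] u=2 | in ⊤ | out ⊤ | prev ⊥ | push {1}
  [4] u=0 | in ⊤ | out ⊤ | ==
  [5] u=1 | in ⊤ | out ⊤ | ==

Converged values:
  [0] ⊤
  [1] ⊤
  [2] ⊤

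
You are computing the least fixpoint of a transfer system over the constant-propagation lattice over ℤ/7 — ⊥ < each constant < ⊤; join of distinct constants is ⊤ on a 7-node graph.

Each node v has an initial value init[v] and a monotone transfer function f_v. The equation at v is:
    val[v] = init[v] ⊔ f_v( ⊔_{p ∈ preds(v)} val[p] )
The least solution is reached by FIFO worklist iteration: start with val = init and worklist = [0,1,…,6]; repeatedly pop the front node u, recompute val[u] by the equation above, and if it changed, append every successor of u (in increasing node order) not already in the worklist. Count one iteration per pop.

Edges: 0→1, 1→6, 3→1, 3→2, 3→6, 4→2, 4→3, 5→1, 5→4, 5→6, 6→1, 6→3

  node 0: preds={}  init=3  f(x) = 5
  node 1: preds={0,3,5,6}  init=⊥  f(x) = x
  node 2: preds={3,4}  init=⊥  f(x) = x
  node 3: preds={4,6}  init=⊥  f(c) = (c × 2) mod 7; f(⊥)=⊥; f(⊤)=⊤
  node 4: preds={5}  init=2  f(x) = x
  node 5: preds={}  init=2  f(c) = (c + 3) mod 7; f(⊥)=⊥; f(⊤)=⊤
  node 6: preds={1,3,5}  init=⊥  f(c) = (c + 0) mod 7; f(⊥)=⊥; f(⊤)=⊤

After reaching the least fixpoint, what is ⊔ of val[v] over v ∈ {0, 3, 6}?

Worklist (13 pops):
  #1 pop 0: in=⊥ → ⊤ (was 3); enqueue []
  #2 pop 1: in=⊤ → ⊤ (was ⊥); enqueue []
  #3 pop 2: in=2 → 2 (was ⊥); enqueue []
  #4 pop 3: in=2 → 4 (was ⊥); enqueue [1,2]
  #5 pop 4: in=2 → 2 (no change)
  #6 pop 5: in=⊥ → 2 (no change)
  #7 pop 6: in=⊤ → ⊤ (was ⊥); enqueue [3]
  #8 pop 1: in=⊤ → ⊤ (no change)
  #9 pop 2: in=⊤ → ⊤ (was 2); enqueue []
  #10 pop 3: in=⊤ → ⊤ (was 4); enqueue [1,2,6]
  #11 pop 1: in=⊤ → ⊤ (no change)
  #12 pop 2: in=⊤ → ⊤ (no change)
  #13 pop 6: in=⊤ → ⊤ (no change)

Fixpoint:
  val[0] = ⊤
  val[1] = ⊤
  val[2] = ⊤
  val[3] = ⊤
  val[4] = 2
  val[5] = 2
  val[6] = ⊤

⊤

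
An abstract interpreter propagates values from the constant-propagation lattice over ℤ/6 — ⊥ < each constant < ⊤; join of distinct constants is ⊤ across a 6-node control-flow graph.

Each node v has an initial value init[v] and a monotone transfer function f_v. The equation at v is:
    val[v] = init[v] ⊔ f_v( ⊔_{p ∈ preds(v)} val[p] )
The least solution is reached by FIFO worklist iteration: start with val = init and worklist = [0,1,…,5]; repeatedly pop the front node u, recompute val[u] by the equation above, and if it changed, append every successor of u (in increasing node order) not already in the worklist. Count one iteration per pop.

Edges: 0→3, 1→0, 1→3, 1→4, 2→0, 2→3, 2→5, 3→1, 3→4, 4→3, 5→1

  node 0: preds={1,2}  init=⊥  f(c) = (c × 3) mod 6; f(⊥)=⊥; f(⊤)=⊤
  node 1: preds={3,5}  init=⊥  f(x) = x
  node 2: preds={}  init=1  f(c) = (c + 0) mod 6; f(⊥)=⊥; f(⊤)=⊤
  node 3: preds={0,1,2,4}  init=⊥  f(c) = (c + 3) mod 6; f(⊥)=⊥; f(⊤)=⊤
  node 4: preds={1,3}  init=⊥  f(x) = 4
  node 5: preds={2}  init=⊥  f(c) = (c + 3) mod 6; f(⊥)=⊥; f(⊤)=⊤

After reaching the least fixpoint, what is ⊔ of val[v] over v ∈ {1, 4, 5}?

Iteration log — 11 steps:
  step 1. node 0  ⊔preds=1  new=3  old=⊥  +wl: 
  step 2. node 1  ⊔preds=⊥  new=⊥  stable
  step 3. node 2  ⊔preds=⊥  new=1  stable
  step 4. node 3  ⊔preds=⊤  new=⊤  old=⊥  +wl: 1
  step 5. node 4  ⊔preds=⊤  new=4  old=⊥  +wl: 3
  step 6. node 5  ⊔preds=1  new=4  old=⊥  +wl: 
  step 7. node 1  ⊔preds=⊤  new=⊤  old=⊥  +wl: 0,4
  step 8. node 3  ⊔preds=⊤  new=⊤  stable
  step 9. node 0  ⊔preds=⊤  new=⊤  old=3  +wl: 3
  step 10. node 4  ⊔preds=⊤  new=4  stable
  step 11. node 3  ⊔preds=⊤  new=⊤  stable

Least fixpoint reached:
  node 0: ⊤
  node 1: ⊤
  node 2: 1
  node 3: ⊤
  node 4: 4
  node 5: 4

⊤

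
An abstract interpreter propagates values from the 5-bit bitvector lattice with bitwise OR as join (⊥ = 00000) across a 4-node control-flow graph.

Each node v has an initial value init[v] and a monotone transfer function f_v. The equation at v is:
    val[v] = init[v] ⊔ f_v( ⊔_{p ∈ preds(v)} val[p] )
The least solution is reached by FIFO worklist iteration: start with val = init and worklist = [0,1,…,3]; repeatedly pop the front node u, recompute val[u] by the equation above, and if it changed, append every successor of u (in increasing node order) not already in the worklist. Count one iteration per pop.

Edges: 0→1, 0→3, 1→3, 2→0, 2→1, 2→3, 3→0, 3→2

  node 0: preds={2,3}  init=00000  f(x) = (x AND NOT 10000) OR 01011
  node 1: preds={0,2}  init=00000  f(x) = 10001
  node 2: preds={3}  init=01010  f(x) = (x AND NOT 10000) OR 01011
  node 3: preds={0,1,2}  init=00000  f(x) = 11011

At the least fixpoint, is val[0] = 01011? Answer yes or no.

Trace (7 dequeues):
  [1] u=0 | in 01010 | out 01011 | prev 00000 | push {}
  [2] u=1 | in 01011 | out 10001 | prev 00000 | push {}
  [3] u=2 | in 00000 | out 01011 | prev 01010 | push {0,1}
  [4] u=3 | in 11011 | out 11011 | prev 00000 | push {2}
  [5] u=0 | in 11011 | out 01011 | ==
  [6] u=1 | in 01011 | out 10001 | ==
  [7] u=2 | in 11011 | out 01011 | ==

Converged values:
  [0] 01011
  [1] 10001
  [2] 01011
  [3] 11011

yes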